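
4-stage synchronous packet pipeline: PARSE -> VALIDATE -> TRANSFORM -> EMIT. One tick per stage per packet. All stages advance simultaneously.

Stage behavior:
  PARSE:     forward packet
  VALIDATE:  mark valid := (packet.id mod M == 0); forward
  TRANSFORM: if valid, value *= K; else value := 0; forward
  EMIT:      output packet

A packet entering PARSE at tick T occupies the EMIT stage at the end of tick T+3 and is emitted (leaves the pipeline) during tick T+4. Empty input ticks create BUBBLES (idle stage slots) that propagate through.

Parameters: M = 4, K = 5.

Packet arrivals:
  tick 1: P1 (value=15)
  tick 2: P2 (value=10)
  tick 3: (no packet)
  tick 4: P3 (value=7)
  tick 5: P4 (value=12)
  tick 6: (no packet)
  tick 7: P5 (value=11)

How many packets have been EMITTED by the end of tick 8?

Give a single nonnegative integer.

Answer: 3

Derivation:
Tick 1: [PARSE:P1(v=15,ok=F), VALIDATE:-, TRANSFORM:-, EMIT:-] out:-; in:P1
Tick 2: [PARSE:P2(v=10,ok=F), VALIDATE:P1(v=15,ok=F), TRANSFORM:-, EMIT:-] out:-; in:P2
Tick 3: [PARSE:-, VALIDATE:P2(v=10,ok=F), TRANSFORM:P1(v=0,ok=F), EMIT:-] out:-; in:-
Tick 4: [PARSE:P3(v=7,ok=F), VALIDATE:-, TRANSFORM:P2(v=0,ok=F), EMIT:P1(v=0,ok=F)] out:-; in:P3
Tick 5: [PARSE:P4(v=12,ok=F), VALIDATE:P3(v=7,ok=F), TRANSFORM:-, EMIT:P2(v=0,ok=F)] out:P1(v=0); in:P4
Tick 6: [PARSE:-, VALIDATE:P4(v=12,ok=T), TRANSFORM:P3(v=0,ok=F), EMIT:-] out:P2(v=0); in:-
Tick 7: [PARSE:P5(v=11,ok=F), VALIDATE:-, TRANSFORM:P4(v=60,ok=T), EMIT:P3(v=0,ok=F)] out:-; in:P5
Tick 8: [PARSE:-, VALIDATE:P5(v=11,ok=F), TRANSFORM:-, EMIT:P4(v=60,ok=T)] out:P3(v=0); in:-
Emitted by tick 8: ['P1', 'P2', 'P3']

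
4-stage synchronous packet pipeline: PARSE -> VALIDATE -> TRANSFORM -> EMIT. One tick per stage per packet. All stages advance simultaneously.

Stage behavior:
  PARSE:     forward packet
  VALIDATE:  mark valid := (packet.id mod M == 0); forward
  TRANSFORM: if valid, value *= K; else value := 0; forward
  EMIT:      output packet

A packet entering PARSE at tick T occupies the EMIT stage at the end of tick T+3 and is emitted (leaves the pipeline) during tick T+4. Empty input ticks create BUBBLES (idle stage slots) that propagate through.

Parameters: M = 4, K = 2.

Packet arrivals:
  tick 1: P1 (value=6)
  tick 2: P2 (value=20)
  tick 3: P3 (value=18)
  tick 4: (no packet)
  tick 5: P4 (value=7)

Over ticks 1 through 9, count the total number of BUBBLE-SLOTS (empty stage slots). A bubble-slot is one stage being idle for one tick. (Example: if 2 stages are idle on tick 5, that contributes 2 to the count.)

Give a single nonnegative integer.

Tick 1: [PARSE:P1(v=6,ok=F), VALIDATE:-, TRANSFORM:-, EMIT:-] out:-; bubbles=3
Tick 2: [PARSE:P2(v=20,ok=F), VALIDATE:P1(v=6,ok=F), TRANSFORM:-, EMIT:-] out:-; bubbles=2
Tick 3: [PARSE:P3(v=18,ok=F), VALIDATE:P2(v=20,ok=F), TRANSFORM:P1(v=0,ok=F), EMIT:-] out:-; bubbles=1
Tick 4: [PARSE:-, VALIDATE:P3(v=18,ok=F), TRANSFORM:P2(v=0,ok=F), EMIT:P1(v=0,ok=F)] out:-; bubbles=1
Tick 5: [PARSE:P4(v=7,ok=F), VALIDATE:-, TRANSFORM:P3(v=0,ok=F), EMIT:P2(v=0,ok=F)] out:P1(v=0); bubbles=1
Tick 6: [PARSE:-, VALIDATE:P4(v=7,ok=T), TRANSFORM:-, EMIT:P3(v=0,ok=F)] out:P2(v=0); bubbles=2
Tick 7: [PARSE:-, VALIDATE:-, TRANSFORM:P4(v=14,ok=T), EMIT:-] out:P3(v=0); bubbles=3
Tick 8: [PARSE:-, VALIDATE:-, TRANSFORM:-, EMIT:P4(v=14,ok=T)] out:-; bubbles=3
Tick 9: [PARSE:-, VALIDATE:-, TRANSFORM:-, EMIT:-] out:P4(v=14); bubbles=4
Total bubble-slots: 20

Answer: 20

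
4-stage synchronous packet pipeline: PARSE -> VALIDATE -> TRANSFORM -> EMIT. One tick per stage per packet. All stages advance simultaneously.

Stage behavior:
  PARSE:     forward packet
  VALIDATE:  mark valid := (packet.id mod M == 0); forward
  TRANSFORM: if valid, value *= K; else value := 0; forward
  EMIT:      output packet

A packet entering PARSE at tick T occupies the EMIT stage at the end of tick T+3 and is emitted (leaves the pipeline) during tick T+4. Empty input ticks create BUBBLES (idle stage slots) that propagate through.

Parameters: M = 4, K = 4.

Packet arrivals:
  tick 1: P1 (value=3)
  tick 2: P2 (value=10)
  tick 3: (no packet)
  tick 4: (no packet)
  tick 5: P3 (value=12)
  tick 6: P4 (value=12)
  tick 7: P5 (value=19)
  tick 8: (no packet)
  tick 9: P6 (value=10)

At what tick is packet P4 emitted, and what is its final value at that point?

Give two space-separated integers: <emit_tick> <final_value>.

Tick 1: [PARSE:P1(v=3,ok=F), VALIDATE:-, TRANSFORM:-, EMIT:-] out:-; in:P1
Tick 2: [PARSE:P2(v=10,ok=F), VALIDATE:P1(v=3,ok=F), TRANSFORM:-, EMIT:-] out:-; in:P2
Tick 3: [PARSE:-, VALIDATE:P2(v=10,ok=F), TRANSFORM:P1(v=0,ok=F), EMIT:-] out:-; in:-
Tick 4: [PARSE:-, VALIDATE:-, TRANSFORM:P2(v=0,ok=F), EMIT:P1(v=0,ok=F)] out:-; in:-
Tick 5: [PARSE:P3(v=12,ok=F), VALIDATE:-, TRANSFORM:-, EMIT:P2(v=0,ok=F)] out:P1(v=0); in:P3
Tick 6: [PARSE:P4(v=12,ok=F), VALIDATE:P3(v=12,ok=F), TRANSFORM:-, EMIT:-] out:P2(v=0); in:P4
Tick 7: [PARSE:P5(v=19,ok=F), VALIDATE:P4(v=12,ok=T), TRANSFORM:P3(v=0,ok=F), EMIT:-] out:-; in:P5
Tick 8: [PARSE:-, VALIDATE:P5(v=19,ok=F), TRANSFORM:P4(v=48,ok=T), EMIT:P3(v=0,ok=F)] out:-; in:-
Tick 9: [PARSE:P6(v=10,ok=F), VALIDATE:-, TRANSFORM:P5(v=0,ok=F), EMIT:P4(v=48,ok=T)] out:P3(v=0); in:P6
Tick 10: [PARSE:-, VALIDATE:P6(v=10,ok=F), TRANSFORM:-, EMIT:P5(v=0,ok=F)] out:P4(v=48); in:-
Tick 11: [PARSE:-, VALIDATE:-, TRANSFORM:P6(v=0,ok=F), EMIT:-] out:P5(v=0); in:-
Tick 12: [PARSE:-, VALIDATE:-, TRANSFORM:-, EMIT:P6(v=0,ok=F)] out:-; in:-
Tick 13: [PARSE:-, VALIDATE:-, TRANSFORM:-, EMIT:-] out:P6(v=0); in:-
P4: arrives tick 6, valid=True (id=4, id%4=0), emit tick 10, final value 48

Answer: 10 48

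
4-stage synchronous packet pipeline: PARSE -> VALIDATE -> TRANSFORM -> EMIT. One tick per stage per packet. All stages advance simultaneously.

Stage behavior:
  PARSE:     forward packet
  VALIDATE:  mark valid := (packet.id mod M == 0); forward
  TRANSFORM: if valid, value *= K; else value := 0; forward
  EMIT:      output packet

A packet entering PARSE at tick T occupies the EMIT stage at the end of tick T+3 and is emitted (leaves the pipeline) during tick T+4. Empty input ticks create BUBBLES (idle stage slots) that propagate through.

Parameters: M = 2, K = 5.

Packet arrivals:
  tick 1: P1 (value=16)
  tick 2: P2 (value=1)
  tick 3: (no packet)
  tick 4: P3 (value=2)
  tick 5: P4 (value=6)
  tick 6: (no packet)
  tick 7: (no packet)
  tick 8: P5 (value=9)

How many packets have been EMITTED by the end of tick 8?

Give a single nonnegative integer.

Tick 1: [PARSE:P1(v=16,ok=F), VALIDATE:-, TRANSFORM:-, EMIT:-] out:-; in:P1
Tick 2: [PARSE:P2(v=1,ok=F), VALIDATE:P1(v=16,ok=F), TRANSFORM:-, EMIT:-] out:-; in:P2
Tick 3: [PARSE:-, VALIDATE:P2(v=1,ok=T), TRANSFORM:P1(v=0,ok=F), EMIT:-] out:-; in:-
Tick 4: [PARSE:P3(v=2,ok=F), VALIDATE:-, TRANSFORM:P2(v=5,ok=T), EMIT:P1(v=0,ok=F)] out:-; in:P3
Tick 5: [PARSE:P4(v=6,ok=F), VALIDATE:P3(v=2,ok=F), TRANSFORM:-, EMIT:P2(v=5,ok=T)] out:P1(v=0); in:P4
Tick 6: [PARSE:-, VALIDATE:P4(v=6,ok=T), TRANSFORM:P3(v=0,ok=F), EMIT:-] out:P2(v=5); in:-
Tick 7: [PARSE:-, VALIDATE:-, TRANSFORM:P4(v=30,ok=T), EMIT:P3(v=0,ok=F)] out:-; in:-
Tick 8: [PARSE:P5(v=9,ok=F), VALIDATE:-, TRANSFORM:-, EMIT:P4(v=30,ok=T)] out:P3(v=0); in:P5
Emitted by tick 8: ['P1', 'P2', 'P3']

Answer: 3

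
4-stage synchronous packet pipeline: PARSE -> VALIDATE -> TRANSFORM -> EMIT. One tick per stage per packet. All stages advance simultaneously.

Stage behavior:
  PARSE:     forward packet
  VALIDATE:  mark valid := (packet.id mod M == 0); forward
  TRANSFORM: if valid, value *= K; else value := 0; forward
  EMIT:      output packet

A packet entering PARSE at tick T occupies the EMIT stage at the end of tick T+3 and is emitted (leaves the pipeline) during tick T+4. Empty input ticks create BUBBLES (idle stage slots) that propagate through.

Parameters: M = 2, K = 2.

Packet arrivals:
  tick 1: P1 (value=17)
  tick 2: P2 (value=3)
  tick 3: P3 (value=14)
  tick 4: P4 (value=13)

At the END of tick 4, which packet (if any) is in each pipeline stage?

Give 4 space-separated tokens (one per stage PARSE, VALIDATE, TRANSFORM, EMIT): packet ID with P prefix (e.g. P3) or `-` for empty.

Answer: P4 P3 P2 P1

Derivation:
Tick 1: [PARSE:P1(v=17,ok=F), VALIDATE:-, TRANSFORM:-, EMIT:-] out:-; in:P1
Tick 2: [PARSE:P2(v=3,ok=F), VALIDATE:P1(v=17,ok=F), TRANSFORM:-, EMIT:-] out:-; in:P2
Tick 3: [PARSE:P3(v=14,ok=F), VALIDATE:P2(v=3,ok=T), TRANSFORM:P1(v=0,ok=F), EMIT:-] out:-; in:P3
Tick 4: [PARSE:P4(v=13,ok=F), VALIDATE:P3(v=14,ok=F), TRANSFORM:P2(v=6,ok=T), EMIT:P1(v=0,ok=F)] out:-; in:P4
At end of tick 4: ['P4', 'P3', 'P2', 'P1']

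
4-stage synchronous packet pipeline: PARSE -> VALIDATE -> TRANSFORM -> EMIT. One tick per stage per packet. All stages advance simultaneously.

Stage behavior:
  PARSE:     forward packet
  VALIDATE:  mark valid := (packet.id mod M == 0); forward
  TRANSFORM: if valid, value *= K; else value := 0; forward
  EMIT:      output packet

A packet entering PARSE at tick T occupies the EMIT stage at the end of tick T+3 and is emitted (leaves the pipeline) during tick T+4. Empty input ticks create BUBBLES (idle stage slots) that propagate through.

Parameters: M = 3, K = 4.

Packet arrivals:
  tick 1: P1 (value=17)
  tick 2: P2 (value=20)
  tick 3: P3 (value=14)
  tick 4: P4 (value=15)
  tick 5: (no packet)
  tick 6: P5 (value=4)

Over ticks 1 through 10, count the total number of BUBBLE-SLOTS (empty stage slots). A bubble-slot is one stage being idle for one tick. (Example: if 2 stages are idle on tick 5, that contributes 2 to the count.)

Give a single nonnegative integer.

Answer: 20

Derivation:
Tick 1: [PARSE:P1(v=17,ok=F), VALIDATE:-, TRANSFORM:-, EMIT:-] out:-; bubbles=3
Tick 2: [PARSE:P2(v=20,ok=F), VALIDATE:P1(v=17,ok=F), TRANSFORM:-, EMIT:-] out:-; bubbles=2
Tick 3: [PARSE:P3(v=14,ok=F), VALIDATE:P2(v=20,ok=F), TRANSFORM:P1(v=0,ok=F), EMIT:-] out:-; bubbles=1
Tick 4: [PARSE:P4(v=15,ok=F), VALIDATE:P3(v=14,ok=T), TRANSFORM:P2(v=0,ok=F), EMIT:P1(v=0,ok=F)] out:-; bubbles=0
Tick 5: [PARSE:-, VALIDATE:P4(v=15,ok=F), TRANSFORM:P3(v=56,ok=T), EMIT:P2(v=0,ok=F)] out:P1(v=0); bubbles=1
Tick 6: [PARSE:P5(v=4,ok=F), VALIDATE:-, TRANSFORM:P4(v=0,ok=F), EMIT:P3(v=56,ok=T)] out:P2(v=0); bubbles=1
Tick 7: [PARSE:-, VALIDATE:P5(v=4,ok=F), TRANSFORM:-, EMIT:P4(v=0,ok=F)] out:P3(v=56); bubbles=2
Tick 8: [PARSE:-, VALIDATE:-, TRANSFORM:P5(v=0,ok=F), EMIT:-] out:P4(v=0); bubbles=3
Tick 9: [PARSE:-, VALIDATE:-, TRANSFORM:-, EMIT:P5(v=0,ok=F)] out:-; bubbles=3
Tick 10: [PARSE:-, VALIDATE:-, TRANSFORM:-, EMIT:-] out:P5(v=0); bubbles=4
Total bubble-slots: 20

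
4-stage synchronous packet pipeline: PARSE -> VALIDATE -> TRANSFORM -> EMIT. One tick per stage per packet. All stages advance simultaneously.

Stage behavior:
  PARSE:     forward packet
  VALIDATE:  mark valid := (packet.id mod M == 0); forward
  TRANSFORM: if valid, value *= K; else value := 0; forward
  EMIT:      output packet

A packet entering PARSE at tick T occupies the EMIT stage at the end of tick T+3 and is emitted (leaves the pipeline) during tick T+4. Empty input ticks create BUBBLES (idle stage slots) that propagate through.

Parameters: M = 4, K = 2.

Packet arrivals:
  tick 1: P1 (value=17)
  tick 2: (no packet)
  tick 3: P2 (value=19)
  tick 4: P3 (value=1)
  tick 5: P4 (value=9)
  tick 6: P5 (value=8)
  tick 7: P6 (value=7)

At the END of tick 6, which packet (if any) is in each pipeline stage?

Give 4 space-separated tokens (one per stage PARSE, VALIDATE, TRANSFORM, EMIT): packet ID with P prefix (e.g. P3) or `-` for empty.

Answer: P5 P4 P3 P2

Derivation:
Tick 1: [PARSE:P1(v=17,ok=F), VALIDATE:-, TRANSFORM:-, EMIT:-] out:-; in:P1
Tick 2: [PARSE:-, VALIDATE:P1(v=17,ok=F), TRANSFORM:-, EMIT:-] out:-; in:-
Tick 3: [PARSE:P2(v=19,ok=F), VALIDATE:-, TRANSFORM:P1(v=0,ok=F), EMIT:-] out:-; in:P2
Tick 4: [PARSE:P3(v=1,ok=F), VALIDATE:P2(v=19,ok=F), TRANSFORM:-, EMIT:P1(v=0,ok=F)] out:-; in:P3
Tick 5: [PARSE:P4(v=9,ok=F), VALIDATE:P3(v=1,ok=F), TRANSFORM:P2(v=0,ok=F), EMIT:-] out:P1(v=0); in:P4
Tick 6: [PARSE:P5(v=8,ok=F), VALIDATE:P4(v=9,ok=T), TRANSFORM:P3(v=0,ok=F), EMIT:P2(v=0,ok=F)] out:-; in:P5
At end of tick 6: ['P5', 'P4', 'P3', 'P2']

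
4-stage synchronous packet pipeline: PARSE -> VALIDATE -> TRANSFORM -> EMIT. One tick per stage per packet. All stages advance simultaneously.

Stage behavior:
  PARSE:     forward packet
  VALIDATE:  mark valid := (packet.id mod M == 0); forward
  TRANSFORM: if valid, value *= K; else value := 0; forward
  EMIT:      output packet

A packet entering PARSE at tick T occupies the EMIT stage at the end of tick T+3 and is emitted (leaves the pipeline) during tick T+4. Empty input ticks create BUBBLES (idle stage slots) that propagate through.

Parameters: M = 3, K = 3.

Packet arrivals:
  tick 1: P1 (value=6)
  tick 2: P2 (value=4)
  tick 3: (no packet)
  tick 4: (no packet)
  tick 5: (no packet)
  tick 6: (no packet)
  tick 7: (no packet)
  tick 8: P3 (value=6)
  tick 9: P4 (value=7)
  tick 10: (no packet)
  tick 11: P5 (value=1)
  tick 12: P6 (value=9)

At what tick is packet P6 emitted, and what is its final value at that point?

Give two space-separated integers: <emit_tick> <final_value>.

Tick 1: [PARSE:P1(v=6,ok=F), VALIDATE:-, TRANSFORM:-, EMIT:-] out:-; in:P1
Tick 2: [PARSE:P2(v=4,ok=F), VALIDATE:P1(v=6,ok=F), TRANSFORM:-, EMIT:-] out:-; in:P2
Tick 3: [PARSE:-, VALIDATE:P2(v=4,ok=F), TRANSFORM:P1(v=0,ok=F), EMIT:-] out:-; in:-
Tick 4: [PARSE:-, VALIDATE:-, TRANSFORM:P2(v=0,ok=F), EMIT:P1(v=0,ok=F)] out:-; in:-
Tick 5: [PARSE:-, VALIDATE:-, TRANSFORM:-, EMIT:P2(v=0,ok=F)] out:P1(v=0); in:-
Tick 6: [PARSE:-, VALIDATE:-, TRANSFORM:-, EMIT:-] out:P2(v=0); in:-
Tick 7: [PARSE:-, VALIDATE:-, TRANSFORM:-, EMIT:-] out:-; in:-
Tick 8: [PARSE:P3(v=6,ok=F), VALIDATE:-, TRANSFORM:-, EMIT:-] out:-; in:P3
Tick 9: [PARSE:P4(v=7,ok=F), VALIDATE:P3(v=6,ok=T), TRANSFORM:-, EMIT:-] out:-; in:P4
Tick 10: [PARSE:-, VALIDATE:P4(v=7,ok=F), TRANSFORM:P3(v=18,ok=T), EMIT:-] out:-; in:-
Tick 11: [PARSE:P5(v=1,ok=F), VALIDATE:-, TRANSFORM:P4(v=0,ok=F), EMIT:P3(v=18,ok=T)] out:-; in:P5
Tick 12: [PARSE:P6(v=9,ok=F), VALIDATE:P5(v=1,ok=F), TRANSFORM:-, EMIT:P4(v=0,ok=F)] out:P3(v=18); in:P6
Tick 13: [PARSE:-, VALIDATE:P6(v=9,ok=T), TRANSFORM:P5(v=0,ok=F), EMIT:-] out:P4(v=0); in:-
Tick 14: [PARSE:-, VALIDATE:-, TRANSFORM:P6(v=27,ok=T), EMIT:P5(v=0,ok=F)] out:-; in:-
Tick 15: [PARSE:-, VALIDATE:-, TRANSFORM:-, EMIT:P6(v=27,ok=T)] out:P5(v=0); in:-
Tick 16: [PARSE:-, VALIDATE:-, TRANSFORM:-, EMIT:-] out:P6(v=27); in:-
P6: arrives tick 12, valid=True (id=6, id%3=0), emit tick 16, final value 27

Answer: 16 27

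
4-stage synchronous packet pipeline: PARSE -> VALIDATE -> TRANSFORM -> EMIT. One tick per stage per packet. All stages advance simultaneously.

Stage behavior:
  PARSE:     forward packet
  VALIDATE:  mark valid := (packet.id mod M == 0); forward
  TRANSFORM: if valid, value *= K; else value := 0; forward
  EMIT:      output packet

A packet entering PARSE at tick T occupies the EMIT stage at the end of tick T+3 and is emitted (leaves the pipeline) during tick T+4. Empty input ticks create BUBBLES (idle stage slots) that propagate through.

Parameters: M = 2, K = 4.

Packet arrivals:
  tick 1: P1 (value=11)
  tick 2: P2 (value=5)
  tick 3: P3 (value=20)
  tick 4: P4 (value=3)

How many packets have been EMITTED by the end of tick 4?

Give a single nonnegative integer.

Answer: 0

Derivation:
Tick 1: [PARSE:P1(v=11,ok=F), VALIDATE:-, TRANSFORM:-, EMIT:-] out:-; in:P1
Tick 2: [PARSE:P2(v=5,ok=F), VALIDATE:P1(v=11,ok=F), TRANSFORM:-, EMIT:-] out:-; in:P2
Tick 3: [PARSE:P3(v=20,ok=F), VALIDATE:P2(v=5,ok=T), TRANSFORM:P1(v=0,ok=F), EMIT:-] out:-; in:P3
Tick 4: [PARSE:P4(v=3,ok=F), VALIDATE:P3(v=20,ok=F), TRANSFORM:P2(v=20,ok=T), EMIT:P1(v=0,ok=F)] out:-; in:P4
Emitted by tick 4: []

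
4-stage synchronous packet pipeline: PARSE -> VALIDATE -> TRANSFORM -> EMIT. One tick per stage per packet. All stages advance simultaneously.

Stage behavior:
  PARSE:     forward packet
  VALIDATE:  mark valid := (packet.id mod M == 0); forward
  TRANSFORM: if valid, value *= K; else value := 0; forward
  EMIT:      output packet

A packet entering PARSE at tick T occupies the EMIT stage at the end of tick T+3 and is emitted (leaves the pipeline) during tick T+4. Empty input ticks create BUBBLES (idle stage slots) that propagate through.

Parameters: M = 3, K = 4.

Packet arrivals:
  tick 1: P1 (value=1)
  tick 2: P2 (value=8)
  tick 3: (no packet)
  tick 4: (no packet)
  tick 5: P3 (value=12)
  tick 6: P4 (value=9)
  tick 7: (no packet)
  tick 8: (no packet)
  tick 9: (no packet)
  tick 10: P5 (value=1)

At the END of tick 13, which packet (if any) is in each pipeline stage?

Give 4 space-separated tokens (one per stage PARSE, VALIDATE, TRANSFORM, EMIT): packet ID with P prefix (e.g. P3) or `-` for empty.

Answer: - - - P5

Derivation:
Tick 1: [PARSE:P1(v=1,ok=F), VALIDATE:-, TRANSFORM:-, EMIT:-] out:-; in:P1
Tick 2: [PARSE:P2(v=8,ok=F), VALIDATE:P1(v=1,ok=F), TRANSFORM:-, EMIT:-] out:-; in:P2
Tick 3: [PARSE:-, VALIDATE:P2(v=8,ok=F), TRANSFORM:P1(v=0,ok=F), EMIT:-] out:-; in:-
Tick 4: [PARSE:-, VALIDATE:-, TRANSFORM:P2(v=0,ok=F), EMIT:P1(v=0,ok=F)] out:-; in:-
Tick 5: [PARSE:P3(v=12,ok=F), VALIDATE:-, TRANSFORM:-, EMIT:P2(v=0,ok=F)] out:P1(v=0); in:P3
Tick 6: [PARSE:P4(v=9,ok=F), VALIDATE:P3(v=12,ok=T), TRANSFORM:-, EMIT:-] out:P2(v=0); in:P4
Tick 7: [PARSE:-, VALIDATE:P4(v=9,ok=F), TRANSFORM:P3(v=48,ok=T), EMIT:-] out:-; in:-
Tick 8: [PARSE:-, VALIDATE:-, TRANSFORM:P4(v=0,ok=F), EMIT:P3(v=48,ok=T)] out:-; in:-
Tick 9: [PARSE:-, VALIDATE:-, TRANSFORM:-, EMIT:P4(v=0,ok=F)] out:P3(v=48); in:-
Tick 10: [PARSE:P5(v=1,ok=F), VALIDATE:-, TRANSFORM:-, EMIT:-] out:P4(v=0); in:P5
Tick 11: [PARSE:-, VALIDATE:P5(v=1,ok=F), TRANSFORM:-, EMIT:-] out:-; in:-
Tick 12: [PARSE:-, VALIDATE:-, TRANSFORM:P5(v=0,ok=F), EMIT:-] out:-; in:-
Tick 13: [PARSE:-, VALIDATE:-, TRANSFORM:-, EMIT:P5(v=0,ok=F)] out:-; in:-
At end of tick 13: ['-', '-', '-', 'P5']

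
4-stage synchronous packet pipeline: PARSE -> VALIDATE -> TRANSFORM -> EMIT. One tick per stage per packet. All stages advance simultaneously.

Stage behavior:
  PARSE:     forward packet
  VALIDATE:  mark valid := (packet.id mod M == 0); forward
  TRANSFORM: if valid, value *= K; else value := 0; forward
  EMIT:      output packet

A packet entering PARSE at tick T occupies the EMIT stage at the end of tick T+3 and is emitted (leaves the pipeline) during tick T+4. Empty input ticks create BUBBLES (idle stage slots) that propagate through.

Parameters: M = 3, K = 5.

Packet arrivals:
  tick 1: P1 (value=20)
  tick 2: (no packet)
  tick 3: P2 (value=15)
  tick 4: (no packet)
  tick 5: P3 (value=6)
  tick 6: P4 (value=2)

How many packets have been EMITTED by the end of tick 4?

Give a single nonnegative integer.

Answer: 0

Derivation:
Tick 1: [PARSE:P1(v=20,ok=F), VALIDATE:-, TRANSFORM:-, EMIT:-] out:-; in:P1
Tick 2: [PARSE:-, VALIDATE:P1(v=20,ok=F), TRANSFORM:-, EMIT:-] out:-; in:-
Tick 3: [PARSE:P2(v=15,ok=F), VALIDATE:-, TRANSFORM:P1(v=0,ok=F), EMIT:-] out:-; in:P2
Tick 4: [PARSE:-, VALIDATE:P2(v=15,ok=F), TRANSFORM:-, EMIT:P1(v=0,ok=F)] out:-; in:-
Emitted by tick 4: []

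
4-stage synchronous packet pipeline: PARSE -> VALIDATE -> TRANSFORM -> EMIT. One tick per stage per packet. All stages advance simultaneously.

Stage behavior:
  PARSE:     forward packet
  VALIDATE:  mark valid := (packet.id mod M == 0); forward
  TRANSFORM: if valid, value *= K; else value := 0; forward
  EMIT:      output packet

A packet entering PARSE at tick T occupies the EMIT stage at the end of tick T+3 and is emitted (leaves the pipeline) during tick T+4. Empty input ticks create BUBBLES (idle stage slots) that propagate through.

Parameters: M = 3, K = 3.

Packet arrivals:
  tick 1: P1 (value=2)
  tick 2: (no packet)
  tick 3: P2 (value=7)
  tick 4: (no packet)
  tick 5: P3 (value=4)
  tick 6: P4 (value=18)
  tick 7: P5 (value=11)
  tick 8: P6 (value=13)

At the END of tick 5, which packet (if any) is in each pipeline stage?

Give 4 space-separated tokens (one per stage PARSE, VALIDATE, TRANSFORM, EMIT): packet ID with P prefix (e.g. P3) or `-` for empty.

Tick 1: [PARSE:P1(v=2,ok=F), VALIDATE:-, TRANSFORM:-, EMIT:-] out:-; in:P1
Tick 2: [PARSE:-, VALIDATE:P1(v=2,ok=F), TRANSFORM:-, EMIT:-] out:-; in:-
Tick 3: [PARSE:P2(v=7,ok=F), VALIDATE:-, TRANSFORM:P1(v=0,ok=F), EMIT:-] out:-; in:P2
Tick 4: [PARSE:-, VALIDATE:P2(v=7,ok=F), TRANSFORM:-, EMIT:P1(v=0,ok=F)] out:-; in:-
Tick 5: [PARSE:P3(v=4,ok=F), VALIDATE:-, TRANSFORM:P2(v=0,ok=F), EMIT:-] out:P1(v=0); in:P3
At end of tick 5: ['P3', '-', 'P2', '-']

Answer: P3 - P2 -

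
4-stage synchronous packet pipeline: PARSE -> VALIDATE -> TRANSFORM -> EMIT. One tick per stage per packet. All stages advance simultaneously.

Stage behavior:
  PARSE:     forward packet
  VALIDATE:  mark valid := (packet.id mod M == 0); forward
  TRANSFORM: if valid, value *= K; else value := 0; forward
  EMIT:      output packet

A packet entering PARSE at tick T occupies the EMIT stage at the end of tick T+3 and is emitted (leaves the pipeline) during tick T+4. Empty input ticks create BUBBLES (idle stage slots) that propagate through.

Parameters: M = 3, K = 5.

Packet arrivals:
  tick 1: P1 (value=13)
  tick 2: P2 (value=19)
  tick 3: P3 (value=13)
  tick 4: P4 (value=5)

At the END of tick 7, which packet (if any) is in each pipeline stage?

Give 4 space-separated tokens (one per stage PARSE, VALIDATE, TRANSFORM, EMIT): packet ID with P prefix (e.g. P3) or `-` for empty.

Tick 1: [PARSE:P1(v=13,ok=F), VALIDATE:-, TRANSFORM:-, EMIT:-] out:-; in:P1
Tick 2: [PARSE:P2(v=19,ok=F), VALIDATE:P1(v=13,ok=F), TRANSFORM:-, EMIT:-] out:-; in:P2
Tick 3: [PARSE:P3(v=13,ok=F), VALIDATE:P2(v=19,ok=F), TRANSFORM:P1(v=0,ok=F), EMIT:-] out:-; in:P3
Tick 4: [PARSE:P4(v=5,ok=F), VALIDATE:P3(v=13,ok=T), TRANSFORM:P2(v=0,ok=F), EMIT:P1(v=0,ok=F)] out:-; in:P4
Tick 5: [PARSE:-, VALIDATE:P4(v=5,ok=F), TRANSFORM:P3(v=65,ok=T), EMIT:P2(v=0,ok=F)] out:P1(v=0); in:-
Tick 6: [PARSE:-, VALIDATE:-, TRANSFORM:P4(v=0,ok=F), EMIT:P3(v=65,ok=T)] out:P2(v=0); in:-
Tick 7: [PARSE:-, VALIDATE:-, TRANSFORM:-, EMIT:P4(v=0,ok=F)] out:P3(v=65); in:-
At end of tick 7: ['-', '-', '-', 'P4']

Answer: - - - P4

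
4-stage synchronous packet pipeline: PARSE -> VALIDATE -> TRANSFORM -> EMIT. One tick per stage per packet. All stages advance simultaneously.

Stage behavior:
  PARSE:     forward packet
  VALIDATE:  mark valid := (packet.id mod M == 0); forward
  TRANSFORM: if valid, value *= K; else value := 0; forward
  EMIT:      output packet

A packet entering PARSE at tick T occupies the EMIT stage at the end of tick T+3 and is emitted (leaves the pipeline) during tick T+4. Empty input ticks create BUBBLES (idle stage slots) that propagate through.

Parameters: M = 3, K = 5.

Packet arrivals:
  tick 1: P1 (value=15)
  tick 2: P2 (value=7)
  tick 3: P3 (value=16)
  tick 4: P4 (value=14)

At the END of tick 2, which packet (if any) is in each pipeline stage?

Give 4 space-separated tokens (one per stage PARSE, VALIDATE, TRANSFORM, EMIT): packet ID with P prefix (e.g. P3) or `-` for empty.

Answer: P2 P1 - -

Derivation:
Tick 1: [PARSE:P1(v=15,ok=F), VALIDATE:-, TRANSFORM:-, EMIT:-] out:-; in:P1
Tick 2: [PARSE:P2(v=7,ok=F), VALIDATE:P1(v=15,ok=F), TRANSFORM:-, EMIT:-] out:-; in:P2
At end of tick 2: ['P2', 'P1', '-', '-']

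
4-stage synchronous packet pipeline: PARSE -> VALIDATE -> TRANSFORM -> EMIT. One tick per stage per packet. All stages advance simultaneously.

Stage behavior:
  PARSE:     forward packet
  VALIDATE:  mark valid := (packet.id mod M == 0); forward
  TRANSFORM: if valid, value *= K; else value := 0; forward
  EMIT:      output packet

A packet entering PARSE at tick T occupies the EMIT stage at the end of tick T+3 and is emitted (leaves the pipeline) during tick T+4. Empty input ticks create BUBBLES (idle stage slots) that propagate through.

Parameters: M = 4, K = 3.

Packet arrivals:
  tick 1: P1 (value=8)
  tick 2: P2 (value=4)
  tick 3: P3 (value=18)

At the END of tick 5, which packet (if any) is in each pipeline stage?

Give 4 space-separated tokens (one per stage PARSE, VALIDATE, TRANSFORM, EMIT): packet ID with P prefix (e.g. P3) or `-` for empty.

Answer: - - P3 P2

Derivation:
Tick 1: [PARSE:P1(v=8,ok=F), VALIDATE:-, TRANSFORM:-, EMIT:-] out:-; in:P1
Tick 2: [PARSE:P2(v=4,ok=F), VALIDATE:P1(v=8,ok=F), TRANSFORM:-, EMIT:-] out:-; in:P2
Tick 3: [PARSE:P3(v=18,ok=F), VALIDATE:P2(v=4,ok=F), TRANSFORM:P1(v=0,ok=F), EMIT:-] out:-; in:P3
Tick 4: [PARSE:-, VALIDATE:P3(v=18,ok=F), TRANSFORM:P2(v=0,ok=F), EMIT:P1(v=0,ok=F)] out:-; in:-
Tick 5: [PARSE:-, VALIDATE:-, TRANSFORM:P3(v=0,ok=F), EMIT:P2(v=0,ok=F)] out:P1(v=0); in:-
At end of tick 5: ['-', '-', 'P3', 'P2']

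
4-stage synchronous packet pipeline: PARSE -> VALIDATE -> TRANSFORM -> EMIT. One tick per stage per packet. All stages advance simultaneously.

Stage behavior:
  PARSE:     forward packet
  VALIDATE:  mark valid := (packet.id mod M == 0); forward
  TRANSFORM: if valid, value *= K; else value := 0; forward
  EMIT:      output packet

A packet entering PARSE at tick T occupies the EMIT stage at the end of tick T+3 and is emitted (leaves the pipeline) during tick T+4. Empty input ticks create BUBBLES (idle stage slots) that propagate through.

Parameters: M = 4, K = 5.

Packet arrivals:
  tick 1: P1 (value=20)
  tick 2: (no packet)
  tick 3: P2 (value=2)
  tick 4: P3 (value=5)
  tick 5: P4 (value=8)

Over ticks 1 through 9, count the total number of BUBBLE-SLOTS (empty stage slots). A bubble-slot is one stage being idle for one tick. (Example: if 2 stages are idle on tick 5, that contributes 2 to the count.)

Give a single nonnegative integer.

Answer: 20

Derivation:
Tick 1: [PARSE:P1(v=20,ok=F), VALIDATE:-, TRANSFORM:-, EMIT:-] out:-; bubbles=3
Tick 2: [PARSE:-, VALIDATE:P1(v=20,ok=F), TRANSFORM:-, EMIT:-] out:-; bubbles=3
Tick 3: [PARSE:P2(v=2,ok=F), VALIDATE:-, TRANSFORM:P1(v=0,ok=F), EMIT:-] out:-; bubbles=2
Tick 4: [PARSE:P3(v=5,ok=F), VALIDATE:P2(v=2,ok=F), TRANSFORM:-, EMIT:P1(v=0,ok=F)] out:-; bubbles=1
Tick 5: [PARSE:P4(v=8,ok=F), VALIDATE:P3(v=5,ok=F), TRANSFORM:P2(v=0,ok=F), EMIT:-] out:P1(v=0); bubbles=1
Tick 6: [PARSE:-, VALIDATE:P4(v=8,ok=T), TRANSFORM:P3(v=0,ok=F), EMIT:P2(v=0,ok=F)] out:-; bubbles=1
Tick 7: [PARSE:-, VALIDATE:-, TRANSFORM:P4(v=40,ok=T), EMIT:P3(v=0,ok=F)] out:P2(v=0); bubbles=2
Tick 8: [PARSE:-, VALIDATE:-, TRANSFORM:-, EMIT:P4(v=40,ok=T)] out:P3(v=0); bubbles=3
Tick 9: [PARSE:-, VALIDATE:-, TRANSFORM:-, EMIT:-] out:P4(v=40); bubbles=4
Total bubble-slots: 20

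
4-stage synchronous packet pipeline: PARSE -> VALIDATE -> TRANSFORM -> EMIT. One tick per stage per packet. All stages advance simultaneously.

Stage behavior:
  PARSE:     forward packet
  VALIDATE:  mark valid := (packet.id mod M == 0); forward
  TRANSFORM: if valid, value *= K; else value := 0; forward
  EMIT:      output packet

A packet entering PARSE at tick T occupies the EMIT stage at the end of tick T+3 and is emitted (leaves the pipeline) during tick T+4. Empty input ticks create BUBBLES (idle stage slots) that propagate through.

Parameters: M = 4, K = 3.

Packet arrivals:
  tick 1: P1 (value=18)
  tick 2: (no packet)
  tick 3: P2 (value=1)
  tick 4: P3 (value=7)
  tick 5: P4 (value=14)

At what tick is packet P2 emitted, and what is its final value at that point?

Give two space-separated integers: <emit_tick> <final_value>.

Tick 1: [PARSE:P1(v=18,ok=F), VALIDATE:-, TRANSFORM:-, EMIT:-] out:-; in:P1
Tick 2: [PARSE:-, VALIDATE:P1(v=18,ok=F), TRANSFORM:-, EMIT:-] out:-; in:-
Tick 3: [PARSE:P2(v=1,ok=F), VALIDATE:-, TRANSFORM:P1(v=0,ok=F), EMIT:-] out:-; in:P2
Tick 4: [PARSE:P3(v=7,ok=F), VALIDATE:P2(v=1,ok=F), TRANSFORM:-, EMIT:P1(v=0,ok=F)] out:-; in:P3
Tick 5: [PARSE:P4(v=14,ok=F), VALIDATE:P3(v=7,ok=F), TRANSFORM:P2(v=0,ok=F), EMIT:-] out:P1(v=0); in:P4
Tick 6: [PARSE:-, VALIDATE:P4(v=14,ok=T), TRANSFORM:P3(v=0,ok=F), EMIT:P2(v=0,ok=F)] out:-; in:-
Tick 7: [PARSE:-, VALIDATE:-, TRANSFORM:P4(v=42,ok=T), EMIT:P3(v=0,ok=F)] out:P2(v=0); in:-
Tick 8: [PARSE:-, VALIDATE:-, TRANSFORM:-, EMIT:P4(v=42,ok=T)] out:P3(v=0); in:-
Tick 9: [PARSE:-, VALIDATE:-, TRANSFORM:-, EMIT:-] out:P4(v=42); in:-
P2: arrives tick 3, valid=False (id=2, id%4=2), emit tick 7, final value 0

Answer: 7 0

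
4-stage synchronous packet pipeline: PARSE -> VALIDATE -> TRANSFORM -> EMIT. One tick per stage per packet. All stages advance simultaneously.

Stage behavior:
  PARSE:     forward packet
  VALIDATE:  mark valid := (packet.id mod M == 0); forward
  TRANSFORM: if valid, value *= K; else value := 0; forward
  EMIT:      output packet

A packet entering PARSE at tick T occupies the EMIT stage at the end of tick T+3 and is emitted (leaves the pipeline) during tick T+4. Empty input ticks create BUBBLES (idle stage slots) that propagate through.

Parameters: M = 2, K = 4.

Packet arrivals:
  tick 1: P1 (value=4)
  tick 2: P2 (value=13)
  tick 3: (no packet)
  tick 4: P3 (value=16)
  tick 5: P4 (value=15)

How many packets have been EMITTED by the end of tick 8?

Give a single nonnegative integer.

Tick 1: [PARSE:P1(v=4,ok=F), VALIDATE:-, TRANSFORM:-, EMIT:-] out:-; in:P1
Tick 2: [PARSE:P2(v=13,ok=F), VALIDATE:P1(v=4,ok=F), TRANSFORM:-, EMIT:-] out:-; in:P2
Tick 3: [PARSE:-, VALIDATE:P2(v=13,ok=T), TRANSFORM:P1(v=0,ok=F), EMIT:-] out:-; in:-
Tick 4: [PARSE:P3(v=16,ok=F), VALIDATE:-, TRANSFORM:P2(v=52,ok=T), EMIT:P1(v=0,ok=F)] out:-; in:P3
Tick 5: [PARSE:P4(v=15,ok=F), VALIDATE:P3(v=16,ok=F), TRANSFORM:-, EMIT:P2(v=52,ok=T)] out:P1(v=0); in:P4
Tick 6: [PARSE:-, VALIDATE:P4(v=15,ok=T), TRANSFORM:P3(v=0,ok=F), EMIT:-] out:P2(v=52); in:-
Tick 7: [PARSE:-, VALIDATE:-, TRANSFORM:P4(v=60,ok=T), EMIT:P3(v=0,ok=F)] out:-; in:-
Tick 8: [PARSE:-, VALIDATE:-, TRANSFORM:-, EMIT:P4(v=60,ok=T)] out:P3(v=0); in:-
Emitted by tick 8: ['P1', 'P2', 'P3']

Answer: 3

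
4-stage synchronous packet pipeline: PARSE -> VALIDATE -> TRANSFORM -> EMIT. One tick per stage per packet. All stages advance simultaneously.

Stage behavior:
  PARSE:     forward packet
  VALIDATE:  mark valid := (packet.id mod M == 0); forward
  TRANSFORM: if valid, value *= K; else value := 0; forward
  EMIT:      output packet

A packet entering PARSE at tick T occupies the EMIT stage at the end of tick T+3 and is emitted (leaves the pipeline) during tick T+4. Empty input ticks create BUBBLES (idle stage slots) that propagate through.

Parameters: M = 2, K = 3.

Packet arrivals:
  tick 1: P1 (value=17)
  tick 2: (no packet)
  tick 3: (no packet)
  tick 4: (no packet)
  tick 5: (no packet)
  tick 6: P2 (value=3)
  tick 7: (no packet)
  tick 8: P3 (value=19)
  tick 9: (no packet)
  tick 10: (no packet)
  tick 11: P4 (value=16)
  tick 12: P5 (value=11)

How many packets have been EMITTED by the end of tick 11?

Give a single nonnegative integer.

Answer: 2

Derivation:
Tick 1: [PARSE:P1(v=17,ok=F), VALIDATE:-, TRANSFORM:-, EMIT:-] out:-; in:P1
Tick 2: [PARSE:-, VALIDATE:P1(v=17,ok=F), TRANSFORM:-, EMIT:-] out:-; in:-
Tick 3: [PARSE:-, VALIDATE:-, TRANSFORM:P1(v=0,ok=F), EMIT:-] out:-; in:-
Tick 4: [PARSE:-, VALIDATE:-, TRANSFORM:-, EMIT:P1(v=0,ok=F)] out:-; in:-
Tick 5: [PARSE:-, VALIDATE:-, TRANSFORM:-, EMIT:-] out:P1(v=0); in:-
Tick 6: [PARSE:P2(v=3,ok=F), VALIDATE:-, TRANSFORM:-, EMIT:-] out:-; in:P2
Tick 7: [PARSE:-, VALIDATE:P2(v=3,ok=T), TRANSFORM:-, EMIT:-] out:-; in:-
Tick 8: [PARSE:P3(v=19,ok=F), VALIDATE:-, TRANSFORM:P2(v=9,ok=T), EMIT:-] out:-; in:P3
Tick 9: [PARSE:-, VALIDATE:P3(v=19,ok=F), TRANSFORM:-, EMIT:P2(v=9,ok=T)] out:-; in:-
Tick 10: [PARSE:-, VALIDATE:-, TRANSFORM:P3(v=0,ok=F), EMIT:-] out:P2(v=9); in:-
Tick 11: [PARSE:P4(v=16,ok=F), VALIDATE:-, TRANSFORM:-, EMIT:P3(v=0,ok=F)] out:-; in:P4
Emitted by tick 11: ['P1', 'P2']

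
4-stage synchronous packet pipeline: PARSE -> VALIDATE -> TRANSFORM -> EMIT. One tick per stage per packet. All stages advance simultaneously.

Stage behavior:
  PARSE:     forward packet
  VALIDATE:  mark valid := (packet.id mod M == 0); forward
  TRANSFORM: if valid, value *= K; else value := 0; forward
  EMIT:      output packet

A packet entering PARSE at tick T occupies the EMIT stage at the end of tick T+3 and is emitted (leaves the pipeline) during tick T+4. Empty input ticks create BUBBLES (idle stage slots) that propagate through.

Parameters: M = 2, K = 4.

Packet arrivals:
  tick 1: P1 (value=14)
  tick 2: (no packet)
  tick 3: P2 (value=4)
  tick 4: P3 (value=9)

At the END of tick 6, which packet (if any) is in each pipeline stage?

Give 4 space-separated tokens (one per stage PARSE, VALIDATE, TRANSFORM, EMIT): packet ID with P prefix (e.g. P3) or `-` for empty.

Answer: - - P3 P2

Derivation:
Tick 1: [PARSE:P1(v=14,ok=F), VALIDATE:-, TRANSFORM:-, EMIT:-] out:-; in:P1
Tick 2: [PARSE:-, VALIDATE:P1(v=14,ok=F), TRANSFORM:-, EMIT:-] out:-; in:-
Tick 3: [PARSE:P2(v=4,ok=F), VALIDATE:-, TRANSFORM:P1(v=0,ok=F), EMIT:-] out:-; in:P2
Tick 4: [PARSE:P3(v=9,ok=F), VALIDATE:P2(v=4,ok=T), TRANSFORM:-, EMIT:P1(v=0,ok=F)] out:-; in:P3
Tick 5: [PARSE:-, VALIDATE:P3(v=9,ok=F), TRANSFORM:P2(v=16,ok=T), EMIT:-] out:P1(v=0); in:-
Tick 6: [PARSE:-, VALIDATE:-, TRANSFORM:P3(v=0,ok=F), EMIT:P2(v=16,ok=T)] out:-; in:-
At end of tick 6: ['-', '-', 'P3', 'P2']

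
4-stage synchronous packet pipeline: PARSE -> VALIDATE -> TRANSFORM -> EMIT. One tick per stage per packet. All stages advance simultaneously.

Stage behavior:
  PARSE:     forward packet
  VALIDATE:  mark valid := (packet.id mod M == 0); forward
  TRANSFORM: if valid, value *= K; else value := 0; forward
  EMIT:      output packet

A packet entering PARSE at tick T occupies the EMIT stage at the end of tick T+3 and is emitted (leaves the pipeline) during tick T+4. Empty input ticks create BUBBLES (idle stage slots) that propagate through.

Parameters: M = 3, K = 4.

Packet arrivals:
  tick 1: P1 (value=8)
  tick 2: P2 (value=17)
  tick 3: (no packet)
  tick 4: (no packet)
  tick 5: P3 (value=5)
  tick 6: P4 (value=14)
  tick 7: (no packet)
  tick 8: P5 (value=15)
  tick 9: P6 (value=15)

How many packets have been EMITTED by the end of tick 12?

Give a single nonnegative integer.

Tick 1: [PARSE:P1(v=8,ok=F), VALIDATE:-, TRANSFORM:-, EMIT:-] out:-; in:P1
Tick 2: [PARSE:P2(v=17,ok=F), VALIDATE:P1(v=8,ok=F), TRANSFORM:-, EMIT:-] out:-; in:P2
Tick 3: [PARSE:-, VALIDATE:P2(v=17,ok=F), TRANSFORM:P1(v=0,ok=F), EMIT:-] out:-; in:-
Tick 4: [PARSE:-, VALIDATE:-, TRANSFORM:P2(v=0,ok=F), EMIT:P1(v=0,ok=F)] out:-; in:-
Tick 5: [PARSE:P3(v=5,ok=F), VALIDATE:-, TRANSFORM:-, EMIT:P2(v=0,ok=F)] out:P1(v=0); in:P3
Tick 6: [PARSE:P4(v=14,ok=F), VALIDATE:P3(v=5,ok=T), TRANSFORM:-, EMIT:-] out:P2(v=0); in:P4
Tick 7: [PARSE:-, VALIDATE:P4(v=14,ok=F), TRANSFORM:P3(v=20,ok=T), EMIT:-] out:-; in:-
Tick 8: [PARSE:P5(v=15,ok=F), VALIDATE:-, TRANSFORM:P4(v=0,ok=F), EMIT:P3(v=20,ok=T)] out:-; in:P5
Tick 9: [PARSE:P6(v=15,ok=F), VALIDATE:P5(v=15,ok=F), TRANSFORM:-, EMIT:P4(v=0,ok=F)] out:P3(v=20); in:P6
Tick 10: [PARSE:-, VALIDATE:P6(v=15,ok=T), TRANSFORM:P5(v=0,ok=F), EMIT:-] out:P4(v=0); in:-
Tick 11: [PARSE:-, VALIDATE:-, TRANSFORM:P6(v=60,ok=T), EMIT:P5(v=0,ok=F)] out:-; in:-
Tick 12: [PARSE:-, VALIDATE:-, TRANSFORM:-, EMIT:P6(v=60,ok=T)] out:P5(v=0); in:-
Emitted by tick 12: ['P1', 'P2', 'P3', 'P4', 'P5']

Answer: 5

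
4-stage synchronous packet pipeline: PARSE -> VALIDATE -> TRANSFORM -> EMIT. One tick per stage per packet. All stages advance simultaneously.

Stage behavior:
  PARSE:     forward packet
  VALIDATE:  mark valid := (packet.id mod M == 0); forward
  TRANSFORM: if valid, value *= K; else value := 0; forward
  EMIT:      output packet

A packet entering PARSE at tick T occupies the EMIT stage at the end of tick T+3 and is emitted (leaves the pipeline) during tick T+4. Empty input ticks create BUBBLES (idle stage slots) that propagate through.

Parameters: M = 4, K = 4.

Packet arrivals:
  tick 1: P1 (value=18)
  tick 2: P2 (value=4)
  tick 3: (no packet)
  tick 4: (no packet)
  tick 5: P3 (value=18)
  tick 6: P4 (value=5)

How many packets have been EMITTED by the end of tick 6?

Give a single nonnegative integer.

Answer: 2

Derivation:
Tick 1: [PARSE:P1(v=18,ok=F), VALIDATE:-, TRANSFORM:-, EMIT:-] out:-; in:P1
Tick 2: [PARSE:P2(v=4,ok=F), VALIDATE:P1(v=18,ok=F), TRANSFORM:-, EMIT:-] out:-; in:P2
Tick 3: [PARSE:-, VALIDATE:P2(v=4,ok=F), TRANSFORM:P1(v=0,ok=F), EMIT:-] out:-; in:-
Tick 4: [PARSE:-, VALIDATE:-, TRANSFORM:P2(v=0,ok=F), EMIT:P1(v=0,ok=F)] out:-; in:-
Tick 5: [PARSE:P3(v=18,ok=F), VALIDATE:-, TRANSFORM:-, EMIT:P2(v=0,ok=F)] out:P1(v=0); in:P3
Tick 6: [PARSE:P4(v=5,ok=F), VALIDATE:P3(v=18,ok=F), TRANSFORM:-, EMIT:-] out:P2(v=0); in:P4
Emitted by tick 6: ['P1', 'P2']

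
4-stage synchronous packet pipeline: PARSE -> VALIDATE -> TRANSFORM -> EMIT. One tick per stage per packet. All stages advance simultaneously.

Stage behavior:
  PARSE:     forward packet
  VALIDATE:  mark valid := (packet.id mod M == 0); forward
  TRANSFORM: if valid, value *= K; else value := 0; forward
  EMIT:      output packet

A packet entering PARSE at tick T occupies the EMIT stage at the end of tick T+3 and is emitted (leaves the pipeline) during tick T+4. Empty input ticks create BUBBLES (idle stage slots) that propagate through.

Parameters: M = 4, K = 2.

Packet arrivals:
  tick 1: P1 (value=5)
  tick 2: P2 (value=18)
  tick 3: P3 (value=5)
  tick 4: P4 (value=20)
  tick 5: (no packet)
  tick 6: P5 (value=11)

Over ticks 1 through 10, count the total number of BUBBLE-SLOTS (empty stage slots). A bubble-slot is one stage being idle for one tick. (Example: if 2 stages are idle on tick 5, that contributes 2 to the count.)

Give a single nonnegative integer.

Answer: 20

Derivation:
Tick 1: [PARSE:P1(v=5,ok=F), VALIDATE:-, TRANSFORM:-, EMIT:-] out:-; bubbles=3
Tick 2: [PARSE:P2(v=18,ok=F), VALIDATE:P1(v=5,ok=F), TRANSFORM:-, EMIT:-] out:-; bubbles=2
Tick 3: [PARSE:P3(v=5,ok=F), VALIDATE:P2(v=18,ok=F), TRANSFORM:P1(v=0,ok=F), EMIT:-] out:-; bubbles=1
Tick 4: [PARSE:P4(v=20,ok=F), VALIDATE:P3(v=5,ok=F), TRANSFORM:P2(v=0,ok=F), EMIT:P1(v=0,ok=F)] out:-; bubbles=0
Tick 5: [PARSE:-, VALIDATE:P4(v=20,ok=T), TRANSFORM:P3(v=0,ok=F), EMIT:P2(v=0,ok=F)] out:P1(v=0); bubbles=1
Tick 6: [PARSE:P5(v=11,ok=F), VALIDATE:-, TRANSFORM:P4(v=40,ok=T), EMIT:P3(v=0,ok=F)] out:P2(v=0); bubbles=1
Tick 7: [PARSE:-, VALIDATE:P5(v=11,ok=F), TRANSFORM:-, EMIT:P4(v=40,ok=T)] out:P3(v=0); bubbles=2
Tick 8: [PARSE:-, VALIDATE:-, TRANSFORM:P5(v=0,ok=F), EMIT:-] out:P4(v=40); bubbles=3
Tick 9: [PARSE:-, VALIDATE:-, TRANSFORM:-, EMIT:P5(v=0,ok=F)] out:-; bubbles=3
Tick 10: [PARSE:-, VALIDATE:-, TRANSFORM:-, EMIT:-] out:P5(v=0); bubbles=4
Total bubble-slots: 20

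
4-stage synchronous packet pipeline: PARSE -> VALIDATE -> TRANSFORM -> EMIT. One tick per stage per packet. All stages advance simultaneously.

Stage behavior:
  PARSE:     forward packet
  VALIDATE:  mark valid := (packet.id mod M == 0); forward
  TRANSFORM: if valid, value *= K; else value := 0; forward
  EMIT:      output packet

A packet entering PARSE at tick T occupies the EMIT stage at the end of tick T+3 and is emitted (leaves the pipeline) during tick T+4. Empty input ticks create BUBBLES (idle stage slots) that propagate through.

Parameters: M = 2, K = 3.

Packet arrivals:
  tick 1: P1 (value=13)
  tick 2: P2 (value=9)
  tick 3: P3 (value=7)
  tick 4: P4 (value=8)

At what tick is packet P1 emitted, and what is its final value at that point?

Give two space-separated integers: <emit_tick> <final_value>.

Tick 1: [PARSE:P1(v=13,ok=F), VALIDATE:-, TRANSFORM:-, EMIT:-] out:-; in:P1
Tick 2: [PARSE:P2(v=9,ok=F), VALIDATE:P1(v=13,ok=F), TRANSFORM:-, EMIT:-] out:-; in:P2
Tick 3: [PARSE:P3(v=7,ok=F), VALIDATE:P2(v=9,ok=T), TRANSFORM:P1(v=0,ok=F), EMIT:-] out:-; in:P3
Tick 4: [PARSE:P4(v=8,ok=F), VALIDATE:P3(v=7,ok=F), TRANSFORM:P2(v=27,ok=T), EMIT:P1(v=0,ok=F)] out:-; in:P4
Tick 5: [PARSE:-, VALIDATE:P4(v=8,ok=T), TRANSFORM:P3(v=0,ok=F), EMIT:P2(v=27,ok=T)] out:P1(v=0); in:-
Tick 6: [PARSE:-, VALIDATE:-, TRANSFORM:P4(v=24,ok=T), EMIT:P3(v=0,ok=F)] out:P2(v=27); in:-
Tick 7: [PARSE:-, VALIDATE:-, TRANSFORM:-, EMIT:P4(v=24,ok=T)] out:P3(v=0); in:-
Tick 8: [PARSE:-, VALIDATE:-, TRANSFORM:-, EMIT:-] out:P4(v=24); in:-
P1: arrives tick 1, valid=False (id=1, id%2=1), emit tick 5, final value 0

Answer: 5 0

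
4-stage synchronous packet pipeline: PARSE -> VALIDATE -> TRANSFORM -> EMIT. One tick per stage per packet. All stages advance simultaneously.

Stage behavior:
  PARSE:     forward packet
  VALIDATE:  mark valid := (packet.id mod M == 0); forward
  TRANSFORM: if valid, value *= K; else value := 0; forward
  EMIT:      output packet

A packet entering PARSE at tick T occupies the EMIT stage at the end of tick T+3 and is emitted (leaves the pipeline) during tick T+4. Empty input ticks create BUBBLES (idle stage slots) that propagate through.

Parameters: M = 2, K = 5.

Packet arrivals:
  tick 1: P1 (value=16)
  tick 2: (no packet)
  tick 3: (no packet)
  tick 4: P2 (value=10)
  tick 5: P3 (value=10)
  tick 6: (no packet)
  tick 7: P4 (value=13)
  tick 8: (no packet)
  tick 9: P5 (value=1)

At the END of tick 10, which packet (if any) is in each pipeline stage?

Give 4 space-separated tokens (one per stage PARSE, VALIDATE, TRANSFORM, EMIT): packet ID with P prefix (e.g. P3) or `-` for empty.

Tick 1: [PARSE:P1(v=16,ok=F), VALIDATE:-, TRANSFORM:-, EMIT:-] out:-; in:P1
Tick 2: [PARSE:-, VALIDATE:P1(v=16,ok=F), TRANSFORM:-, EMIT:-] out:-; in:-
Tick 3: [PARSE:-, VALIDATE:-, TRANSFORM:P1(v=0,ok=F), EMIT:-] out:-; in:-
Tick 4: [PARSE:P2(v=10,ok=F), VALIDATE:-, TRANSFORM:-, EMIT:P1(v=0,ok=F)] out:-; in:P2
Tick 5: [PARSE:P3(v=10,ok=F), VALIDATE:P2(v=10,ok=T), TRANSFORM:-, EMIT:-] out:P1(v=0); in:P3
Tick 6: [PARSE:-, VALIDATE:P3(v=10,ok=F), TRANSFORM:P2(v=50,ok=T), EMIT:-] out:-; in:-
Tick 7: [PARSE:P4(v=13,ok=F), VALIDATE:-, TRANSFORM:P3(v=0,ok=F), EMIT:P2(v=50,ok=T)] out:-; in:P4
Tick 8: [PARSE:-, VALIDATE:P4(v=13,ok=T), TRANSFORM:-, EMIT:P3(v=0,ok=F)] out:P2(v=50); in:-
Tick 9: [PARSE:P5(v=1,ok=F), VALIDATE:-, TRANSFORM:P4(v=65,ok=T), EMIT:-] out:P3(v=0); in:P5
Tick 10: [PARSE:-, VALIDATE:P5(v=1,ok=F), TRANSFORM:-, EMIT:P4(v=65,ok=T)] out:-; in:-
At end of tick 10: ['-', 'P5', '-', 'P4']

Answer: - P5 - P4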